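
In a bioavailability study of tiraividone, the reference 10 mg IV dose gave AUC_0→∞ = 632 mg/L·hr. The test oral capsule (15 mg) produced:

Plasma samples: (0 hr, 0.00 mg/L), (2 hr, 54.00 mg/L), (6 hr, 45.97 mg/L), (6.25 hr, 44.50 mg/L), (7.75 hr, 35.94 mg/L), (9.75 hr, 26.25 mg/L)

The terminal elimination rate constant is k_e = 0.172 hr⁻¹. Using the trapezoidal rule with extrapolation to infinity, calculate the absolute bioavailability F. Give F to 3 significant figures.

F = 0.570

Trapezoidal AUC_0→9.75 (oral capsule):
  [0→2]: (0.00+54.00)/2 × 2 = 54.0
  [2→6]: (54.00+45.97)/2 × 4 = 199.94
  [6→6.25]: (45.97+44.50)/2 × 0.25 = 11.30875
  [6.25→7.75]: (44.50+35.94)/2 × 1.5 = 60.33
  [7.75→9.75]: (35.94+26.25)/2 × 2 = 62.19
  Sum = 387.76875 mg/L·hr
Tail: C_last/k_e = 26.25/0.172 = 152.616
AUC_0→∞ (oral capsule) = 387.76875 + 152.616 = 540.38475 mg/L·hr
F = (AUC_ev/D_ev)/(AUC_iv/D_iv) = (540.38475/15)/(632/10) = 36.02565/63.2 = 0.5700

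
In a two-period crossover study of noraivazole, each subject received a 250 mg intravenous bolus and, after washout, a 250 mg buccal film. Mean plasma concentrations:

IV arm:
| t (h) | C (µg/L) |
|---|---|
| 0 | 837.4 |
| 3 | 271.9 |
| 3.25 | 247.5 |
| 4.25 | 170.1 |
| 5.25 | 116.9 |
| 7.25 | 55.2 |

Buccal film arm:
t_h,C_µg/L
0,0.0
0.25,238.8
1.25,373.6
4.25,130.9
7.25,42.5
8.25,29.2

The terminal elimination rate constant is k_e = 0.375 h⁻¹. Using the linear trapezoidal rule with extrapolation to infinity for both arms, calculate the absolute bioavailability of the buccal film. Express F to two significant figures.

F = 0.61

Trapezoidal AUC_0→7.25 (IV):
  [0→3]: (837.4+271.9)/2 × 3 = 1663.95
  [3→3.25]: (271.9+247.5)/2 × 0.25 = 64.925
  [3.25→4.25]: (247.5+170.1)/2 × 1 = 208.8
  [4.25→5.25]: (170.1+116.9)/2 × 1 = 143.5
  [5.25→7.25]: (116.9+55.2)/2 × 2 = 172.1
  Sum = 2253.275 µg/L·h
IV tail: 55.2/0.375 = 147.200; AUC_iv,0→∞ = 2253.275 + 147.200 = 2400.475 µg/L·h
Trapezoidal AUC_0→8.25 (buccal film):
  [0→0.25]: (0.0+238.8)/2 × 0.25 = 29.85
  [0.25→1.25]: (238.8+373.6)/2 × 1 = 306.2
  [1.25→4.25]: (373.6+130.9)/2 × 3 = 756.75
  [4.25→7.25]: (130.9+42.5)/2 × 3 = 260.1
  [7.25→8.25]: (42.5+29.2)/2 × 1 = 35.85
  Sum = 1388.75 µg/L·h
buccal film tail: 29.2/0.375 = 77.867; AUC_ev,0→∞ = 1388.75 + 77.867 = 1466.617 µg/L·h
F = (AUC_ev/D_ev)/(AUC_iv/D_iv) = (1466.617/250)/(2400.475/250) = 5.866468/9.6019 = 0.6110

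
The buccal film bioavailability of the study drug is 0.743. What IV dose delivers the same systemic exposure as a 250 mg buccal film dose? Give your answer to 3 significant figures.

Systemic exposure from an extravascular dose = F × D_ev, so the equivalent IV dose is F × D_ev.
D_iv = F × D_ev = 0.743 × 250 = 185.75 mg

D_iv = 186 mg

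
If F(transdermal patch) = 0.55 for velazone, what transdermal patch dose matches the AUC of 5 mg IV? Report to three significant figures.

D_transdermal = 9.09 mg

For equal systemic exposure: F × D_ev = D_iv
D_ev = D_iv / F = 5 / 0.55 = 9.09091 mg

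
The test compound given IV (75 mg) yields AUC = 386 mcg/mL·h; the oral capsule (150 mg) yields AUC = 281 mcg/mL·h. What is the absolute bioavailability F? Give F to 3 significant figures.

F = (AUC_ev / D_ev) / (AUC_iv / D_iv)
  = (281/150) / (386/75)
  = 1.87333 / 5.14667 = 0.3640

F = 0.364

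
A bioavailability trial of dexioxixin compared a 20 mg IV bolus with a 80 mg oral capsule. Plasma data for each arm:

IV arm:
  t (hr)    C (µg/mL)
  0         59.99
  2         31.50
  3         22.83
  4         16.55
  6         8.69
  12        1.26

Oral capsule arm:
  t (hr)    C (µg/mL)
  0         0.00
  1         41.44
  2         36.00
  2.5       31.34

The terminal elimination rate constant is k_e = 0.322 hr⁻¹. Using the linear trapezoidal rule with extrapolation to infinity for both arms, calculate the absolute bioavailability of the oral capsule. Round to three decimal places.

Trapezoidal AUC_0→12 (IV):
  [0→2]: (59.99+31.50)/2 × 2 = 91.49
  [2→3]: (31.50+22.83)/2 × 1 = 27.165
  [3→4]: (22.83+16.55)/2 × 1 = 19.69
  [4→6]: (16.55+8.69)/2 × 2 = 25.24
  [6→12]: (8.69+1.26)/2 × 6 = 29.85
  Sum = 193.435 µg/mL·hr
IV tail: 1.26/0.322 = 3.913; AUC_iv,0→∞ = 193.435 + 3.913 = 197.348 µg/mL·hr
Trapezoidal AUC_0→2.5 (oral capsule):
  [0→1]: (0.00+41.44)/2 × 1 = 20.72
  [1→2]: (41.44+36.00)/2 × 1 = 38.72
  [2→2.5]: (36.00+31.34)/2 × 0.5 = 16.835
  Sum = 76.275 µg/mL·hr
oral capsule tail: 31.34/0.322 = 97.329; AUC_ev,0→∞ = 76.275 + 97.329 = 173.604 µg/mL·hr
F = (AUC_ev/D_ev)/(AUC_iv/D_iv) = (173.604/80)/(197.348/20) = 2.17005/9.8674 = 0.2199

F = 0.220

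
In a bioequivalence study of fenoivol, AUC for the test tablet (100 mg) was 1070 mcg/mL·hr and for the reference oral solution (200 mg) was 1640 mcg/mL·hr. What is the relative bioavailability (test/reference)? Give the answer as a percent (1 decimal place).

F_rel = (AUC_test/D_test) / (AUC_ref/D_ref)
      = (1070/100) / (1640/200)
      = 10.7 / 8.2 = 1.3049 = 130.49%

F_rel = 130.5%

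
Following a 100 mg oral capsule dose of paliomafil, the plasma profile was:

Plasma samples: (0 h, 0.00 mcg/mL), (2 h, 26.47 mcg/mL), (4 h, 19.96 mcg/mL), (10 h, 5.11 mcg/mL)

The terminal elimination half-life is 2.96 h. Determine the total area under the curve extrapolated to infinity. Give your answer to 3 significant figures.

Trapezoidal AUC_0→10:
  [0→2]: (0.00+26.47)/2 × 2 = 26.47
  [2→4]: (26.47+19.96)/2 × 2 = 46.43
  [4→10]: (19.96+5.11)/2 × 6 = 75.21
  Sum = 148.11 mcg/mL·h
k_e = ln2 / t½ = 0.693147 / 2.96 = 0.2342 h^-1
Extrapolated tail: C_last / k_e = 5.11 / 0.2342 = 21.819
AUC_0→∞ = 148.11 + 21.819 = 169.929 mcg/mL·h

AUC = 170 mcg/mL·h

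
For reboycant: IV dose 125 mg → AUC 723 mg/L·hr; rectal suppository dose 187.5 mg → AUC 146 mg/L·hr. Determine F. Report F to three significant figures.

F = 0.135

F = (AUC_ev / D_ev) / (AUC_iv / D_iv)
  = (146/187.5) / (723/125)
  = 0.778667 / 5.784 = 0.1346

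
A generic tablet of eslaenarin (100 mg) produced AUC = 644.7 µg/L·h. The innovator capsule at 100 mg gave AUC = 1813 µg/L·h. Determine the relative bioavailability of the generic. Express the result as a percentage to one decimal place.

F_rel = 35.6%

F_rel = (AUC_test/D_test) / (AUC_ref/D_ref)
      = (644.7/100) / (1813/100)
      = 6.447 / 18.13 = 0.3556 = 35.56%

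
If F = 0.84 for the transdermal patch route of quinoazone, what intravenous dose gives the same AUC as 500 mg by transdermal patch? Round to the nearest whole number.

Systemic exposure from an extravascular dose = F × D_ev, so the equivalent IV dose is F × D_ev.
D_iv = F × D_ev = 0.84 × 500 = 420 mg

D_iv = 420 mg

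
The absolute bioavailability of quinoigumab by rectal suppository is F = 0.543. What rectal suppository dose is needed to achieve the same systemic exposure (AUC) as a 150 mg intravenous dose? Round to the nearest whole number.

For equal systemic exposure: F × D_ev = D_iv
D_ev = D_iv / F = 150 / 0.543 = 276.243 mg

D_rectal = 276 mg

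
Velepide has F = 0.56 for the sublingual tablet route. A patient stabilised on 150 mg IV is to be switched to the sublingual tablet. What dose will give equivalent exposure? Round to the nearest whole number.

D_sublingual = 268 mg

For equal systemic exposure: F × D_ev = D_iv
D_ev = D_iv / F = 150 / 0.56 = 267.857 mg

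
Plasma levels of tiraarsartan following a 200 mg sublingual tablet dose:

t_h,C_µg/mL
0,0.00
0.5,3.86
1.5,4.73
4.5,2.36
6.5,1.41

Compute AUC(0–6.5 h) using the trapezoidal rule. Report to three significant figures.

AUC = 19.7 µg/mL·h

Trapezoidal AUC_0→6.5:
  [0→0.5]: (0.00+3.86)/2 × 0.5 = 0.965
  [0.5→1.5]: (3.86+4.73)/2 × 1 = 4.295
  [1.5→4.5]: (4.73+2.36)/2 × 3 = 10.635
  [4.5→6.5]: (2.36+1.41)/2 × 2 = 3.77
  Sum = 19.665 µg/mL·h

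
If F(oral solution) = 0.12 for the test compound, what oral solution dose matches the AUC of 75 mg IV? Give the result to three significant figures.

For equal systemic exposure: F × D_ev = D_iv
D_ev = D_iv / F = 75 / 0.12 = 625 mg

D_oral = 625 mg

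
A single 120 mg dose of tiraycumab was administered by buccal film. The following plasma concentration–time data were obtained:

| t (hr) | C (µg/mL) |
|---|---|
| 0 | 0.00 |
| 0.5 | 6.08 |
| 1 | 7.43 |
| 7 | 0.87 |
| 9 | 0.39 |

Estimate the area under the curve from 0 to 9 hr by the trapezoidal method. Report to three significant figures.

Trapezoidal AUC_0→9:
  [0→0.5]: (0.00+6.08)/2 × 0.5 = 1.52
  [0.5→1]: (6.08+7.43)/2 × 0.5 = 3.3775
  [1→7]: (7.43+0.87)/2 × 6 = 24.9
  [7→9]: (0.87+0.39)/2 × 2 = 1.26
  Sum = 31.0575 µg/mL·hr

AUC = 31.1 µg/mL·hr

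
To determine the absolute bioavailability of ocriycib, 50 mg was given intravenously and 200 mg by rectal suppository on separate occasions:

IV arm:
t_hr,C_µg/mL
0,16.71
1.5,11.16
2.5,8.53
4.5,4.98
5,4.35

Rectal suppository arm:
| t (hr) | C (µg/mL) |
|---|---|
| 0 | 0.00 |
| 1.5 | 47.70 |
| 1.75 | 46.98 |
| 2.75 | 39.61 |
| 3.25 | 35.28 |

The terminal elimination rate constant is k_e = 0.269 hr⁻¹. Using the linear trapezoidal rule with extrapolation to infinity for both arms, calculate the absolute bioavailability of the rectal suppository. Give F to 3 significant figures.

Trapezoidal AUC_0→5 (IV):
  [0→1.5]: (16.71+11.16)/2 × 1.5 = 20.9025
  [1.5→2.5]: (11.16+8.53)/2 × 1 = 9.845
  [2.5→4.5]: (8.53+4.98)/2 × 2 = 13.51
  [4.5→5]: (4.98+4.35)/2 × 0.5 = 2.3325
  Sum = 46.59 µg/mL·hr
IV tail: 4.35/0.269 = 16.171; AUC_iv,0→∞ = 46.59 + 16.171 = 62.761 µg/mL·hr
Trapezoidal AUC_0→3.25 (rectal suppository):
  [0→1.5]: (0.00+47.70)/2 × 1.5 = 35.775
  [1.5→1.75]: (47.70+46.98)/2 × 0.25 = 11.835
  [1.75→2.75]: (46.98+39.61)/2 × 1 = 43.295
  [2.75→3.25]: (39.61+35.28)/2 × 0.5 = 18.7225
  Sum = 109.6275 µg/mL·hr
rectal suppository tail: 35.28/0.269 = 131.152; AUC_ev,0→∞ = 109.6275 + 131.152 = 240.7795 µg/mL·hr
F = (AUC_ev/D_ev)/(AUC_iv/D_iv) = (240.7795/200)/(62.761/50) = 1.2038975/1.25522 = 0.9591

F = 0.959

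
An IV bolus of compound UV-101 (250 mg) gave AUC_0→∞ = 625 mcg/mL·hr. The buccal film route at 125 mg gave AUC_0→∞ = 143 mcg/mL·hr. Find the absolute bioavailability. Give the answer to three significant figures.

F = 0.458

F = (AUC_ev / D_ev) / (AUC_iv / D_iv)
  = (143/125) / (625/250)
  = 1.144 / 2.5 = 0.4576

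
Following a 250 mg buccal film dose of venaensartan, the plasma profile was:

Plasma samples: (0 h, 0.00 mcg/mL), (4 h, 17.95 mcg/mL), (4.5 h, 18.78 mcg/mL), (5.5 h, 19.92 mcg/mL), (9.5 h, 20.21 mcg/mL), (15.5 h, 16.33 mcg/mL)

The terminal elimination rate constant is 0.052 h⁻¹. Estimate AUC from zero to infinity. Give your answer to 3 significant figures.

AUC = 568 mcg/mL·h

Trapezoidal AUC_0→15.5:
  [0→4]: (0.00+17.95)/2 × 4 = 35.9
  [4→4.5]: (17.95+18.78)/2 × 0.5 = 9.1825
  [4.5→5.5]: (18.78+19.92)/2 × 1 = 19.35
  [5.5→9.5]: (19.92+20.21)/2 × 4 = 80.26
  [9.5→15.5]: (20.21+16.33)/2 × 6 = 109.62
  Sum = 254.3125 mcg/mL·h
Extrapolated tail: C_last / k_e = 16.33 / 0.052 = 314.038
AUC_0→∞ = 254.3125 + 314.038 = 568.3505 mcg/mL·h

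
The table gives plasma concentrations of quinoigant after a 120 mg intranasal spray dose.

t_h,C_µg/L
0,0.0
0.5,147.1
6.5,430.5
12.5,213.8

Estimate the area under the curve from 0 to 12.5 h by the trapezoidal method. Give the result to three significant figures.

AUC = 3700 µg/L·h

Trapezoidal AUC_0→12.5:
  [0→0.5]: (0.0+147.1)/2 × 0.5 = 36.775
  [0.5→6.5]: (147.1+430.5)/2 × 6 = 1732.8
  [6.5→12.5]: (430.5+213.8)/2 × 6 = 1932.9
  Sum = 3702.475 µg/L·h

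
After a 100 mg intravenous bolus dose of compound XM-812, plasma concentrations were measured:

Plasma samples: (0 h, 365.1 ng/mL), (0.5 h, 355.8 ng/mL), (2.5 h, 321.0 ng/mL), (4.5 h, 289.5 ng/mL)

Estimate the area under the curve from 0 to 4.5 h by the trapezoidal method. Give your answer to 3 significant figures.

Trapezoidal AUC_0→4.5:
  [0→0.5]: (365.1+355.8)/2 × 0.5 = 180.225
  [0.5→2.5]: (355.8+321.0)/2 × 2 = 676.8
  [2.5→4.5]: (321.0+289.5)/2 × 2 = 610.5
  Sum = 1467.525 ng/mL·h

AUC = 1470 ng/mL·h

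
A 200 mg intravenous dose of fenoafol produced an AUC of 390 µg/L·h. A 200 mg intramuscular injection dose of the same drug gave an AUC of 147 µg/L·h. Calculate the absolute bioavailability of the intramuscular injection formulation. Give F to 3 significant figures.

F = (AUC_ev / D_ev) / (AUC_iv / D_iv)
  = (147/200) / (390/200)
  = 0.735 / 1.95 = 0.3769

F = 0.377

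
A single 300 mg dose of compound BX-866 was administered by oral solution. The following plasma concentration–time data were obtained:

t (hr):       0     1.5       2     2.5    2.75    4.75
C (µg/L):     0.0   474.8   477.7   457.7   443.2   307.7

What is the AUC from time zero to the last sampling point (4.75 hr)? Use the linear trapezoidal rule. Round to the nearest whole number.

AUC = 1692 µg/L·hr

Trapezoidal AUC_0→4.75:
  [0→1.5]: (0.0+474.8)/2 × 1.5 = 356.1
  [1.5→2]: (474.8+477.7)/2 × 0.5 = 238.125
  [2→2.5]: (477.7+457.7)/2 × 0.5 = 233.85
  [2.5→2.75]: (457.7+443.2)/2 × 0.25 = 112.6125
  [2.75→4.75]: (443.2+307.7)/2 × 2 = 750.9
  Sum = 1691.5875 µg/L·hr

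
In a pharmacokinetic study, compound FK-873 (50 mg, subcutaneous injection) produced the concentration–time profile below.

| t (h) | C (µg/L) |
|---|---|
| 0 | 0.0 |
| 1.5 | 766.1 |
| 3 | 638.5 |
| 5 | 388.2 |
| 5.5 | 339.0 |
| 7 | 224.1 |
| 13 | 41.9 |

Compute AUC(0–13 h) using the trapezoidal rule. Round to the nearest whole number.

Trapezoidal AUC_0→13:
  [0→1.5]: (0.0+766.1)/2 × 1.5 = 574.575
  [1.5→3]: (766.1+638.5)/2 × 1.5 = 1053.45
  [3→5]: (638.5+388.2)/2 × 2 = 1026.7
  [5→5.5]: (388.2+339.0)/2 × 0.5 = 181.8
  [5.5→7]: (339.0+224.1)/2 × 1.5 = 422.325
  [7→13]: (224.1+41.9)/2 × 6 = 798.0
  Sum = 4056.85 µg/L·h

AUC = 4057 µg/L·h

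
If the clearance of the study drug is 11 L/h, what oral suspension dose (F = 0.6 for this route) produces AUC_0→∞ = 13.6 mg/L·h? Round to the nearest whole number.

Dose = CL × AUC_0→∞ / F
     = 11 × 13.6 / 0.6 = 249.333 mg

Dose = 249 mg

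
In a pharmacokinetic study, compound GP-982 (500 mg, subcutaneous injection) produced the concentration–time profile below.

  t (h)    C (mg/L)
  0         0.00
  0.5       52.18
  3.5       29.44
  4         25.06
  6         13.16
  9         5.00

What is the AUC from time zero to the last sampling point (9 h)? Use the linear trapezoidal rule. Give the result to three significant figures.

AUC = 215 mg/L·h

Trapezoidal AUC_0→9:
  [0→0.5]: (0.00+52.18)/2 × 0.5 = 13.045
  [0.5→3.5]: (52.18+29.44)/2 × 3 = 122.43
  [3.5→4]: (29.44+25.06)/2 × 0.5 = 13.625
  [4→6]: (25.06+13.16)/2 × 2 = 38.22
  [6→9]: (13.16+5.00)/2 × 3 = 27.24
  Sum = 214.56 mg/L·h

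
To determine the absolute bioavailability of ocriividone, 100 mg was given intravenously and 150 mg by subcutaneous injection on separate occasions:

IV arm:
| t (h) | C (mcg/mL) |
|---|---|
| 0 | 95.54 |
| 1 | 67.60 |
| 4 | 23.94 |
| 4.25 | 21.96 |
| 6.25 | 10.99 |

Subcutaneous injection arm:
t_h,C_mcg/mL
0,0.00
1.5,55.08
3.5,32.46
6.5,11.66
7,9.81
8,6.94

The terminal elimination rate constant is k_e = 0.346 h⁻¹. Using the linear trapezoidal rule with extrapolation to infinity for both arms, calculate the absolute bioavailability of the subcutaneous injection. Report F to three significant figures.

Trapezoidal AUC_0→6.25 (IV):
  [0→1]: (95.54+67.60)/2 × 1 = 81.57
  [1→4]: (67.60+23.94)/2 × 3 = 137.31
  [4→4.25]: (23.94+21.96)/2 × 0.25 = 5.7375
  [4.25→6.25]: (21.96+10.99)/2 × 2 = 32.95
  Sum = 257.5675 mcg/mL·h
IV tail: 10.99/0.346 = 31.763; AUC_iv,0→∞ = 257.5675 + 31.763 = 289.3305 mcg/mL·h
Trapezoidal AUC_0→8 (subcutaneous injection):
  [0→1.5]: (0.00+55.08)/2 × 1.5 = 41.31
  [1.5→3.5]: (55.08+32.46)/2 × 2 = 87.54
  [3.5→6.5]: (32.46+11.66)/2 × 3 = 66.18
  [6.5→7]: (11.66+9.81)/2 × 0.5 = 5.3675
  [7→8]: (9.81+6.94)/2 × 1 = 8.375
  Sum = 208.7725 mcg/mL·h
subcutaneous injection tail: 6.94/0.346 = 20.058; AUC_ev,0→∞ = 208.7725 + 20.058 = 228.8305 mcg/mL·h
F = (AUC_ev/D_ev)/(AUC_iv/D_iv) = (228.8305/150)/(289.3305/100) = 1.52554/2.893305 = 0.5273

F = 0.527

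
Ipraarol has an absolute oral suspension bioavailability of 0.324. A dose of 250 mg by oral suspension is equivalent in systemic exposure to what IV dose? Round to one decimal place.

Systemic exposure from an extravascular dose = F × D_ev, so the equivalent IV dose is F × D_ev.
D_iv = F × D_ev = 0.324 × 250 = 81 mg

D_iv = 81.0 mg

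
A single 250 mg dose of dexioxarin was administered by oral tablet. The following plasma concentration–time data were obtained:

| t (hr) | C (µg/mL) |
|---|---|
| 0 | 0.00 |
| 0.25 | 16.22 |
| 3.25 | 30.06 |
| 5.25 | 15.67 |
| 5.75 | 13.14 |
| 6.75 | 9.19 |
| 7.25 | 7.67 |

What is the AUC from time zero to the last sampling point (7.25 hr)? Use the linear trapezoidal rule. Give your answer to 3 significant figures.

Trapezoidal AUC_0→7.25:
  [0→0.25]: (0.00+16.22)/2 × 0.25 = 2.0275
  [0.25→3.25]: (16.22+30.06)/2 × 3 = 69.42
  [3.25→5.25]: (30.06+15.67)/2 × 2 = 45.73
  [5.25→5.75]: (15.67+13.14)/2 × 0.5 = 7.2025
  [5.75→6.75]: (13.14+9.19)/2 × 1 = 11.165
  [6.75→7.25]: (9.19+7.67)/2 × 0.5 = 4.215
  Sum = 139.76 µg/mL·hr

AUC = 140 µg/mL·hr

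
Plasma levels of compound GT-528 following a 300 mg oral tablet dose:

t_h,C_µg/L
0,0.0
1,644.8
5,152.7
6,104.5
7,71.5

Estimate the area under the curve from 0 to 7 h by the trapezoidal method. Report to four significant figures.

Trapezoidal AUC_0→7:
  [0→1]: (0.0+644.8)/2 × 1 = 322.4
  [1→5]: (644.8+152.7)/2 × 4 = 1595.0
  [5→6]: (152.7+104.5)/2 × 1 = 128.6
  [6→7]: (104.5+71.5)/2 × 1 = 88.0
  Sum = 2134.0 µg/L·h

AUC = 2134 µg/L·h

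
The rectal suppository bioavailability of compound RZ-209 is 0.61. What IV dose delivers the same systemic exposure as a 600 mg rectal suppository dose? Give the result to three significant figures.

Systemic exposure from an extravascular dose = F × D_ev, so the equivalent IV dose is F × D_ev.
D_iv = F × D_ev = 0.61 × 600 = 366 mg

D_iv = 366 mg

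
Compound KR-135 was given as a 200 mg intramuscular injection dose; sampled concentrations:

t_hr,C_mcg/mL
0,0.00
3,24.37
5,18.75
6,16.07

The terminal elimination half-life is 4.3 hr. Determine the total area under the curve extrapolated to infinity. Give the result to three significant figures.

AUC = 197 mcg/mL·hr

Trapezoidal AUC_0→6:
  [0→3]: (0.00+24.37)/2 × 3 = 36.555
  [3→5]: (24.37+18.75)/2 × 2 = 43.12
  [5→6]: (18.75+16.07)/2 × 1 = 17.41
  Sum = 97.085 mcg/mL·hr
k_e = ln2 / t½ = 0.693147 / 4.3 = 0.1612 hr^-1
Extrapolated tail: C_last / k_e = 16.07 / 0.1612 = 99.690
AUC_0→∞ = 97.085 + 99.690 = 196.775 mcg/mL·hr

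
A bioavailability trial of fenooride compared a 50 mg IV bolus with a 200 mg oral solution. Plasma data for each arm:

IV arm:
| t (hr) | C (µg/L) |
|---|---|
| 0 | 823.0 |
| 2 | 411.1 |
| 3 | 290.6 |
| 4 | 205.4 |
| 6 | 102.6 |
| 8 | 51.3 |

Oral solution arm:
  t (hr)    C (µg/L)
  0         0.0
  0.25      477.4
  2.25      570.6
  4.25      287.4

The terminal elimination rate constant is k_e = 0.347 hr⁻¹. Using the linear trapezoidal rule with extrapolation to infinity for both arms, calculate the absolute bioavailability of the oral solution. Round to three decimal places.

Trapezoidal AUC_0→8 (IV):
  [0→2]: (823.0+411.1)/2 × 2 = 1234.1
  [2→3]: (411.1+290.6)/2 × 1 = 350.85
  [3→4]: (290.6+205.4)/2 × 1 = 248.0
  [4→6]: (205.4+102.6)/2 × 2 = 308.0
  [6→8]: (102.6+51.3)/2 × 2 = 153.9
  Sum = 2294.85 µg/L·hr
IV tail: 51.3/0.347 = 147.839; AUC_iv,0→∞ = 2294.85 + 147.839 = 2442.689 µg/L·hr
Trapezoidal AUC_0→4.25 (oral solution):
  [0→0.25]: (0.0+477.4)/2 × 0.25 = 59.675
  [0.25→2.25]: (477.4+570.6)/2 × 2 = 1048.0
  [2.25→4.25]: (570.6+287.4)/2 × 2 = 858.0
  Sum = 1965.675 µg/L·hr
oral solution tail: 287.4/0.347 = 828.242; AUC_ev,0→∞ = 1965.675 + 828.242 = 2793.917 µg/L·hr
F = (AUC_ev/D_ev)/(AUC_iv/D_iv) = (2793.917/200)/(2442.689/50) = 13.969585/48.85378 = 0.2859

F = 0.286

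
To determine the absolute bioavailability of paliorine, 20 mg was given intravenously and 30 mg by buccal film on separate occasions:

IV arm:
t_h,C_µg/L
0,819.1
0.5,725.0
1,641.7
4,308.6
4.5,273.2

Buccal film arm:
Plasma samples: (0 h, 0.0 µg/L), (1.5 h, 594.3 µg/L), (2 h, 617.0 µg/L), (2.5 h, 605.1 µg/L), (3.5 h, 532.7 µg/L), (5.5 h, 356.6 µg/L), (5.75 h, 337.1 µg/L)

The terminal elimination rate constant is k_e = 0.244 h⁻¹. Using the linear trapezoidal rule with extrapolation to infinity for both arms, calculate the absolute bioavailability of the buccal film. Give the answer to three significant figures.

Trapezoidal AUC_0→4.5 (IV):
  [0→0.5]: (819.1+725.0)/2 × 0.5 = 386.025
  [0.5→1]: (725.0+641.7)/2 × 0.5 = 341.675
  [1→4]: (641.7+308.6)/2 × 3 = 1425.45
  [4→4.5]: (308.6+273.2)/2 × 0.5 = 145.45
  Sum = 2298.6 µg/L·h
IV tail: 273.2/0.244 = 1119.672; AUC_iv,0→∞ = 2298.6 + 1119.672 = 3418.272 µg/L·h
Trapezoidal AUC_0→5.75 (buccal film):
  [0→1.5]: (0.0+594.3)/2 × 1.5 = 445.725
  [1.5→2]: (594.3+617.0)/2 × 0.5 = 302.825
  [2→2.5]: (617.0+605.1)/2 × 0.5 = 305.525
  [2.5→3.5]: (605.1+532.7)/2 × 1 = 568.9
  [3.5→5.5]: (532.7+356.6)/2 × 2 = 889.3
  [5.5→5.75]: (356.6+337.1)/2 × 0.25 = 86.7125
  Sum = 2598.9875 µg/L·h
buccal film tail: 337.1/0.244 = 1381.557; AUC_ev,0→∞ = 2598.9875 + 1381.557 = 3980.5445 µg/L·h
F = (AUC_ev/D_ev)/(AUC_iv/D_iv) = (3980.5445/30)/(3418.272/20) = 132.685/170.9136 = 0.7763

F = 0.776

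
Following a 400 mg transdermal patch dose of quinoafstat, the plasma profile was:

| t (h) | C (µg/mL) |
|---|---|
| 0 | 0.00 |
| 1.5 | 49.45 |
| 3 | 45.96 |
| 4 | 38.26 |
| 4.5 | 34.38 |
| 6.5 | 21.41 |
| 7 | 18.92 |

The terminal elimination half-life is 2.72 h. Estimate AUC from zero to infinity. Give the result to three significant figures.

Trapezoidal AUC_0→7:
  [0→1.5]: (0.00+49.45)/2 × 1.5 = 37.0875
  [1.5→3]: (49.45+45.96)/2 × 1.5 = 71.5575
  [3→4]: (45.96+38.26)/2 × 1 = 42.11
  [4→4.5]: (38.26+34.38)/2 × 0.5 = 18.16
  [4.5→6.5]: (34.38+21.41)/2 × 2 = 55.79
  [6.5→7]: (21.41+18.92)/2 × 0.5 = 10.0825
  Sum = 234.7875 µg/mL·h
k_e = ln2 / t½ = 0.693147 / 2.72 = 0.2548 h^-1
Extrapolated tail: C_last / k_e = 18.92 / 0.2548 = 74.254
AUC_0→∞ = 234.7875 + 74.254 = 309.0415 µg/mL·h

AUC = 309 µg/mL·h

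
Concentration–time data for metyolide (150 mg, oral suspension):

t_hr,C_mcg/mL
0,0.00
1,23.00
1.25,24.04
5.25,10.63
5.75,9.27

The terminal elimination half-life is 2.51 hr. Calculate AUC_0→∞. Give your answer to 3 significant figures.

AUC = 125 mcg/mL·hr

Trapezoidal AUC_0→5.75:
  [0→1]: (0.00+23.00)/2 × 1 = 11.5
  [1→1.25]: (23.00+24.04)/2 × 0.25 = 5.88
  [1.25→5.25]: (24.04+10.63)/2 × 4 = 69.34
  [5.25→5.75]: (10.63+9.27)/2 × 0.5 = 4.975
  Sum = 91.695 mcg/mL·hr
k_e = ln2 / t½ = 0.693147 / 2.51 = 0.2762 hr^-1
Extrapolated tail: C_last / k_e = 9.27 / 0.2762 = 33.563
AUC_0→∞ = 91.695 + 33.563 = 125.258 mcg/mL·hr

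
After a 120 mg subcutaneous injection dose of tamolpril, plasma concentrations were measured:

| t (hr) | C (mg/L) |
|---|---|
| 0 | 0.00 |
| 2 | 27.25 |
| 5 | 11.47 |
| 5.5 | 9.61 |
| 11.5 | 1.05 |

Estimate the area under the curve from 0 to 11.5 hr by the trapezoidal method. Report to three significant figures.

AUC = 123 mg/L·hr

Trapezoidal AUC_0→11.5:
  [0→2]: (0.00+27.25)/2 × 2 = 27.25
  [2→5]: (27.25+11.47)/2 × 3 = 58.08
  [5→5.5]: (11.47+9.61)/2 × 0.5 = 5.27
  [5.5→11.5]: (9.61+1.05)/2 × 6 = 31.98
  Sum = 122.58 mg/L·hr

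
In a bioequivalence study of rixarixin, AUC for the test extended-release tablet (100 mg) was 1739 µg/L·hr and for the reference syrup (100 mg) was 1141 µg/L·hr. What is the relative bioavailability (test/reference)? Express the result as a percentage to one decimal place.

F_rel = 152.4%

F_rel = (AUC_test/D_test) / (AUC_ref/D_ref)
      = (1739/100) / (1141/100)
      = 17.39 / 11.41 = 1.5241 = 152.41%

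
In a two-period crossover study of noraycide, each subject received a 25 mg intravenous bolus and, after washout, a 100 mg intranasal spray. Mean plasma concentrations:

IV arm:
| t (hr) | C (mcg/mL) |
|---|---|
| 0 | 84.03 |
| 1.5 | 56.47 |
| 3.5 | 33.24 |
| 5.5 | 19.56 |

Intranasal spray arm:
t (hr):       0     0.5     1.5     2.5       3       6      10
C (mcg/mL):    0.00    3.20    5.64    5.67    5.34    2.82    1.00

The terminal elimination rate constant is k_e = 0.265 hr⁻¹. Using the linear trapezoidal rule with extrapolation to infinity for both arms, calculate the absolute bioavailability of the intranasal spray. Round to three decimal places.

F = 0.029

Trapezoidal AUC_0→5.5 (IV):
  [0→1.5]: (84.03+56.47)/2 × 1.5 = 105.375
  [1.5→3.5]: (56.47+33.24)/2 × 2 = 89.71
  [3.5→5.5]: (33.24+19.56)/2 × 2 = 52.8
  Sum = 247.885 mcg/mL·hr
IV tail: 19.56/0.265 = 73.811; AUC_iv,0→∞ = 247.885 + 73.811 = 321.696 mcg/mL·hr
Trapezoidal AUC_0→10 (intranasal spray):
  [0→0.5]: (0.00+3.20)/2 × 0.5 = 0.8
  [0.5→1.5]: (3.20+5.64)/2 × 1 = 4.42
  [1.5→2.5]: (5.64+5.67)/2 × 1 = 5.655
  [2.5→3]: (5.67+5.34)/2 × 0.5 = 2.7525
  [3→6]: (5.34+2.82)/2 × 3 = 12.24
  [6→10]: (2.82+1.00)/2 × 4 = 7.64
  Sum = 33.5075 mcg/mL·hr
intranasal spray tail: 1.00/0.265 = 3.774; AUC_ev,0→∞ = 33.5075 + 3.774 = 37.2815 mcg/mL·hr
F = (AUC_ev/D_ev)/(AUC_iv/D_iv) = (37.2815/100)/(321.696/25) = 0.372815/12.86784 = 0.0290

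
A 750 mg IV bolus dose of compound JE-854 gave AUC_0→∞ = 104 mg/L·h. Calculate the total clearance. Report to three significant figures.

CL = Dose_iv / AUC_0→∞
   = 750 / 104 = 7.21154 L/h

CL = 7.21 L/h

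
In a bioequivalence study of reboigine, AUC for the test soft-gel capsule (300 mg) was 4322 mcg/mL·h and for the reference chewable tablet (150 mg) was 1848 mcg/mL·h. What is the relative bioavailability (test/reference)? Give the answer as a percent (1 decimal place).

F_rel = 116.9%

F_rel = (AUC_test/D_test) / (AUC_ref/D_ref)
      = (4322/300) / (1848/150)
      = 14.4067 / 12.32 = 1.1694 = 116.94%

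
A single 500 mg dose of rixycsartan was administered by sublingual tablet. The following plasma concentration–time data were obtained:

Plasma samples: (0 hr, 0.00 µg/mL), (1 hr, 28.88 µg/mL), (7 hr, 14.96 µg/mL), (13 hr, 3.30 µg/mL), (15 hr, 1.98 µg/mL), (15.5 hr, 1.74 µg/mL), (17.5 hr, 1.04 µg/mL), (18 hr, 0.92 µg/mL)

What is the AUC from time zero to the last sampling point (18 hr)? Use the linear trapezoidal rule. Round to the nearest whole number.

Trapezoidal AUC_0→18:
  [0→1]: (0.00+28.88)/2 × 1 = 14.44
  [1→7]: (28.88+14.96)/2 × 6 = 131.52
  [7→13]: (14.96+3.30)/2 × 6 = 54.78
  [13→15]: (3.30+1.98)/2 × 2 = 5.28
  [15→15.5]: (1.98+1.74)/2 × 0.5 = 0.93
  [15.5→17.5]: (1.74+1.04)/2 × 2 = 2.78
  [17.5→18]: (1.04+0.92)/2 × 0.5 = 0.49
  Sum = 210.22 µg/mL·hr

AUC = 210 µg/mL·hr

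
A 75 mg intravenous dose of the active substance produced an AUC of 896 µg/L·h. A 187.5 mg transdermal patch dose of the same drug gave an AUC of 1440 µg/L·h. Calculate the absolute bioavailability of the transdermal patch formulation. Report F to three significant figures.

F = 0.643

F = (AUC_ev / D_ev) / (AUC_iv / D_iv)
  = (1440/187.5) / (896/75)
  = 7.68 / 11.9467 = 0.6429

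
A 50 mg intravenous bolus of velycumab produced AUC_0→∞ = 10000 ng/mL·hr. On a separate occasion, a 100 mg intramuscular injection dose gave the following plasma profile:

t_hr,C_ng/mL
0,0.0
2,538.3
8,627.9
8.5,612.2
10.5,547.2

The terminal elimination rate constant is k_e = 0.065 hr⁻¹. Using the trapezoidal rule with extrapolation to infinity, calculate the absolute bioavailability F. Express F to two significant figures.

Trapezoidal AUC_0→10.5 (intramuscular injection):
  [0→2]: (0.0+538.3)/2 × 2 = 538.3
  [2→8]: (538.3+627.9)/2 × 6 = 3498.6
  [8→8.5]: (627.9+612.2)/2 × 0.5 = 310.025
  [8.5→10.5]: (612.2+547.2)/2 × 2 = 1159.4
  Sum = 5506.325 ng/mL·hr
Tail: C_last/k_e = 547.2/0.065 = 8418.462
AUC_0→∞ (intramuscular injection) = 5506.325 + 8418.462 = 13924.787 ng/mL·hr
F = (AUC_ev/D_ev)/(AUC_iv/D_iv) = (13924.787/100)/(10000/50) = 139.24787/200 = 0.6962

F = 0.70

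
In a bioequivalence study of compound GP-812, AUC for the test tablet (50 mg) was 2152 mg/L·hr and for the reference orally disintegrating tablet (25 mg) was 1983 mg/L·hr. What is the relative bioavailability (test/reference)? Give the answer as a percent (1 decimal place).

F_rel = 54.3%

F_rel = (AUC_test/D_test) / (AUC_ref/D_ref)
      = (2152/50) / (1983/25)
      = 43.04 / 79.32 = 0.5426 = 54.26%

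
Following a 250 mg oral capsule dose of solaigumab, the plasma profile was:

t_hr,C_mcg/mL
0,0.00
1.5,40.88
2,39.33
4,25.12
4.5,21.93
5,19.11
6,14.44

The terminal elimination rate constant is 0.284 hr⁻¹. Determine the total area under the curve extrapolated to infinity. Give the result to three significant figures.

AUC = 205 mcg/mL·hr

Trapezoidal AUC_0→6:
  [0→1.5]: (0.00+40.88)/2 × 1.5 = 30.66
  [1.5→2]: (40.88+39.33)/2 × 0.5 = 20.0525
  [2→4]: (39.33+25.12)/2 × 2 = 64.45
  [4→4.5]: (25.12+21.93)/2 × 0.5 = 11.7625
  [4.5→5]: (21.93+19.11)/2 × 0.5 = 10.26
  [5→6]: (19.11+14.44)/2 × 1 = 16.775
  Sum = 153.96 mcg/mL·hr
Extrapolated tail: C_last / k_e = 14.44 / 0.284 = 50.845
AUC_0→∞ = 153.96 + 50.845 = 204.805 mcg/mL·hr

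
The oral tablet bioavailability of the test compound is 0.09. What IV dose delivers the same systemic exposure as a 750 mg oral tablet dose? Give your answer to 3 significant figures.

D_iv = 67.5 mg

Systemic exposure from an extravascular dose = F × D_ev, so the equivalent IV dose is F × D_ev.
D_iv = F × D_ev = 0.09 × 750 = 67.5 mg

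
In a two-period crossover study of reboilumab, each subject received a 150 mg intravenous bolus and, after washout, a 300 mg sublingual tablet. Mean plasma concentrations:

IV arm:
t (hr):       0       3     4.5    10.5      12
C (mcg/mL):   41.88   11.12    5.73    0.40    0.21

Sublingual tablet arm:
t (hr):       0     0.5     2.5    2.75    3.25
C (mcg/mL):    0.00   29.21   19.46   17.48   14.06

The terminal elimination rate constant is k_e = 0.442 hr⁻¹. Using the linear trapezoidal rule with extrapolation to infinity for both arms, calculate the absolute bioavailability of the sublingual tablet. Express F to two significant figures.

F = 0.45

Trapezoidal AUC_0→12 (IV):
  [0→3]: (41.88+11.12)/2 × 3 = 79.5
  [3→4.5]: (11.12+5.73)/2 × 1.5 = 12.6375
  [4.5→10.5]: (5.73+0.40)/2 × 6 = 18.39
  [10.5→12]: (0.40+0.21)/2 × 1.5 = 0.4575
  Sum = 110.985 mcg/mL·hr
IV tail: 0.21/0.442 = 0.475; AUC_iv,0→∞ = 110.985 + 0.475 = 111.46 mcg/mL·hr
Trapezoidal AUC_0→3.25 (sublingual tablet):
  [0→0.5]: (0.00+29.21)/2 × 0.5 = 7.3025
  [0.5→2.5]: (29.21+19.46)/2 × 2 = 48.67
  [2.5→2.75]: (19.46+17.48)/2 × 0.25 = 4.6175
  [2.75→3.25]: (17.48+14.06)/2 × 0.5 = 7.885
  Sum = 68.475 mcg/mL·hr
sublingual tablet tail: 14.06/0.442 = 31.810; AUC_ev,0→∞ = 68.475 + 31.810 = 100.285 mcg/mL·hr
F = (AUC_ev/D_ev)/(AUC_iv/D_iv) = (100.285/300)/(111.46/150) = 0.334283/0.743067 = 0.4499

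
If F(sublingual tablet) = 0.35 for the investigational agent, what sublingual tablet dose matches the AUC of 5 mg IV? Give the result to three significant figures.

D_sublingual = 14.3 mg

For equal systemic exposure: F × D_ev = D_iv
D_ev = D_iv / F = 5 / 0.35 = 14.2857 mg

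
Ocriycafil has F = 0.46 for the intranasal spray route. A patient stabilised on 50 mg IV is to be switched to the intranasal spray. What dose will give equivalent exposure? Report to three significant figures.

For equal systemic exposure: F × D_ev = D_iv
D_ev = D_iv / F = 50 / 0.46 = 108.696 mg

D_intranasal = 109 mg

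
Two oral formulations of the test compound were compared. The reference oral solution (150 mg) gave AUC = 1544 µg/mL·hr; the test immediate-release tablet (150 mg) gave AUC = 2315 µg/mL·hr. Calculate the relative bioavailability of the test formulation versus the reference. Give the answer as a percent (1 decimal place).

F_rel = (AUC_test/D_test) / (AUC_ref/D_ref)
      = (2315/150) / (1544/150)
      = 15.4333 / 10.2933 = 1.4994 = 149.94%

F_rel = 149.9%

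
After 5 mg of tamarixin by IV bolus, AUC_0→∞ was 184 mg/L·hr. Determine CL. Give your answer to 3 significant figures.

CL = 0.0272 L/hr

CL = Dose_iv / AUC_0→∞
   = 5 / 184 = 0.0271739 L/hr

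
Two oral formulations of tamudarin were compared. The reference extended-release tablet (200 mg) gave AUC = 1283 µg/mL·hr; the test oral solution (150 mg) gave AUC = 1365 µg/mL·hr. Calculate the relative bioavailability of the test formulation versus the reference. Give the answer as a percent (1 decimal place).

F_rel = (AUC_test/D_test) / (AUC_ref/D_ref)
      = (1365/150) / (1283/200)
      = 9.1 / 6.415 = 1.4186 = 141.86%

F_rel = 141.9%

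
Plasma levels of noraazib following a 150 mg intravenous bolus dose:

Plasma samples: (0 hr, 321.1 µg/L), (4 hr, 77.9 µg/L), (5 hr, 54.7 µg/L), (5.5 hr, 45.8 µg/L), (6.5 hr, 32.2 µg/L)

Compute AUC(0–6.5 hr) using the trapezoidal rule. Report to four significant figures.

AUC = 928.4 µg/L·hr

Trapezoidal AUC_0→6.5:
  [0→4]: (321.1+77.9)/2 × 4 = 798.0
  [4→5]: (77.9+54.7)/2 × 1 = 66.3
  [5→5.5]: (54.7+45.8)/2 × 0.5 = 25.125
  [5.5→6.5]: (45.8+32.2)/2 × 1 = 39.0
  Sum = 928.425 µg/L·hr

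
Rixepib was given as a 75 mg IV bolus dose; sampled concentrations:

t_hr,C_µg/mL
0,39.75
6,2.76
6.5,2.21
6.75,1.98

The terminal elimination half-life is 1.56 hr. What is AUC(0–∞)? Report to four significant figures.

Trapezoidal AUC_0→6.75:
  [0→6]: (39.75+2.76)/2 × 6 = 127.53
  [6→6.5]: (2.76+2.21)/2 × 0.5 = 1.2425
  [6.5→6.75]: (2.21+1.98)/2 × 0.25 = 0.52375
  Sum = 129.29625 µg/mL·hr
k_e = ln2 / t½ = 0.693147 / 1.56 = 0.4443 hr^-1
Extrapolated tail: C_last / k_e = 1.98 / 0.4443 = 4.456
AUC_0→∞ = 129.29625 + 4.456 = 133.75225 µg/mL·hr

AUC = 133.8 µg/mL·hr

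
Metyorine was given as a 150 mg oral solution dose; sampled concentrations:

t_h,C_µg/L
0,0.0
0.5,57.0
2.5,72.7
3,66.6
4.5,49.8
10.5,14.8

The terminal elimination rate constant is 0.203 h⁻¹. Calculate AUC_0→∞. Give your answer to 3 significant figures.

AUC = 533 µg/L·h

Trapezoidal AUC_0→10.5:
  [0→0.5]: (0.0+57.0)/2 × 0.5 = 14.25
  [0.5→2.5]: (57.0+72.7)/2 × 2 = 129.7
  [2.5→3]: (72.7+66.6)/2 × 0.5 = 34.825
  [3→4.5]: (66.6+49.8)/2 × 1.5 = 87.3
  [4.5→10.5]: (49.8+14.8)/2 × 6 = 193.8
  Sum = 459.875 µg/L·h
Extrapolated tail: C_last / k_e = 14.8 / 0.203 = 72.906
AUC_0→∞ = 459.875 + 72.906 = 532.781 µg/L·h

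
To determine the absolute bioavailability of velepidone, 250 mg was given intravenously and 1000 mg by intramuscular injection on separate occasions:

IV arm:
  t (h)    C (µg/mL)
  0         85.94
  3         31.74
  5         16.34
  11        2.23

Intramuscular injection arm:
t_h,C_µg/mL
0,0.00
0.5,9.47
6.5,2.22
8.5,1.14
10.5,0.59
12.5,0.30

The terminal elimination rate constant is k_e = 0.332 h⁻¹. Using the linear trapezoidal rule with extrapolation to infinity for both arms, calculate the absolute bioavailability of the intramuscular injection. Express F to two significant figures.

F = 0.039

Trapezoidal AUC_0→11 (IV):
  [0→3]: (85.94+31.74)/2 × 3 = 176.52
  [3→5]: (31.74+16.34)/2 × 2 = 48.08
  [5→11]: (16.34+2.23)/2 × 6 = 55.71
  Sum = 280.31 µg/mL·h
IV tail: 2.23/0.332 = 6.717; AUC_iv,0→∞ = 280.31 + 6.717 = 287.027 µg/mL·h
Trapezoidal AUC_0→12.5 (intramuscular injection):
  [0→0.5]: (0.00+9.47)/2 × 0.5 = 2.3675
  [0.5→6.5]: (9.47+2.22)/2 × 6 = 35.07
  [6.5→8.5]: (2.22+1.14)/2 × 2 = 3.36
  [8.5→10.5]: (1.14+0.59)/2 × 2 = 1.73
  [10.5→12.5]: (0.59+0.30)/2 × 2 = 0.89
  Sum = 43.4175 µg/mL·h
intramuscular injection tail: 0.30/0.332 = 0.904; AUC_ev,0→∞ = 43.4175 + 0.904 = 44.3215 µg/mL·h
F = (AUC_ev/D_ev)/(AUC_iv/D_iv) = (44.3215/1000)/(287.027/250) = 0.0443215/1.148108 = 0.0386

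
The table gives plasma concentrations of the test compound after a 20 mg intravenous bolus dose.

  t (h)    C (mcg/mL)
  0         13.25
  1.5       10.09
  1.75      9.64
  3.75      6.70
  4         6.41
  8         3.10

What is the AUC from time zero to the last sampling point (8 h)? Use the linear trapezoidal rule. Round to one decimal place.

Trapezoidal AUC_0→8:
  [0→1.5]: (13.25+10.09)/2 × 1.5 = 17.505
  [1.5→1.75]: (10.09+9.64)/2 × 0.25 = 2.46625
  [1.75→3.75]: (9.64+6.70)/2 × 2 = 16.34
  [3.75→4]: (6.70+6.41)/2 × 0.25 = 1.63875
  [4→8]: (6.41+3.10)/2 × 4 = 19.02
  Sum = 56.97 mcg/mL·h

AUC = 57.0 mcg/mL·h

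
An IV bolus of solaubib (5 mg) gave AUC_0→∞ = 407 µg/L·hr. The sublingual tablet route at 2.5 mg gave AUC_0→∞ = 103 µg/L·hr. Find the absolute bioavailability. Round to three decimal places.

F = 0.506

F = (AUC_ev / D_ev) / (AUC_iv / D_iv)
  = (103/2.5) / (407/5)
  = 41.2 / 81.4 = 0.5061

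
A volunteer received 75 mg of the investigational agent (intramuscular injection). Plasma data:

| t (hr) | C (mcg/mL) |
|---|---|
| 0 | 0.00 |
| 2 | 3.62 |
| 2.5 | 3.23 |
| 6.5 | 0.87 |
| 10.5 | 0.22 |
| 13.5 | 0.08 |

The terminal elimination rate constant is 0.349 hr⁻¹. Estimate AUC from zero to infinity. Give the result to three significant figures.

AUC = 16.4 mcg/mL·hr

Trapezoidal AUC_0→13.5:
  [0→2]: (0.00+3.62)/2 × 2 = 3.62
  [2→2.5]: (3.62+3.23)/2 × 0.5 = 1.7125
  [2.5→6.5]: (3.23+0.87)/2 × 4 = 8.2
  [6.5→10.5]: (0.87+0.22)/2 × 4 = 2.18
  [10.5→13.5]: (0.22+0.08)/2 × 3 = 0.45
  Sum = 16.1625 mcg/mL·hr
Extrapolated tail: C_last / k_e = 0.08 / 0.349 = 0.229
AUC_0→∞ = 16.1625 + 0.229 = 16.3915 mcg/mL·hr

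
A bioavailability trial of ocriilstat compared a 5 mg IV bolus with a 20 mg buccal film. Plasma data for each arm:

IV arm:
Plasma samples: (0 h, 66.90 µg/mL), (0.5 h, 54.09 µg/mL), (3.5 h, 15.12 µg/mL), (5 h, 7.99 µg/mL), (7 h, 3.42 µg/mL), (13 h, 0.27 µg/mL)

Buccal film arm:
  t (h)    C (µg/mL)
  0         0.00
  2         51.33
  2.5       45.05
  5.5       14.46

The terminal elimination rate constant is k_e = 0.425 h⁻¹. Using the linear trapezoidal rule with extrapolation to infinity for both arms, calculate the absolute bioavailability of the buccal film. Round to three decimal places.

Trapezoidal AUC_0→13 (IV):
  [0→0.5]: (66.90+54.09)/2 × 0.5 = 30.2475
  [0.5→3.5]: (54.09+15.12)/2 × 3 = 103.815
  [3.5→5]: (15.12+7.99)/2 × 1.5 = 17.3325
  [5→7]: (7.99+3.42)/2 × 2 = 11.41
  [7→13]: (3.42+0.27)/2 × 6 = 11.07
  Sum = 173.875 µg/mL·h
IV tail: 0.27/0.425 = 0.635; AUC_iv,0→∞ = 173.875 + 0.635 = 174.51 µg/mL·h
Trapezoidal AUC_0→5.5 (buccal film):
  [0→2]: (0.00+51.33)/2 × 2 = 51.33
  [2→2.5]: (51.33+45.05)/2 × 0.5 = 24.095
  [2.5→5.5]: (45.05+14.46)/2 × 3 = 89.265
  Sum = 164.69 µg/mL·h
buccal film tail: 14.46/0.425 = 34.024; AUC_ev,0→∞ = 164.69 + 34.024 = 198.714 µg/mL·h
F = (AUC_ev/D_ev)/(AUC_iv/D_iv) = (198.714/20)/(174.51/5) = 9.9357/34.902 = 0.2847

F = 0.285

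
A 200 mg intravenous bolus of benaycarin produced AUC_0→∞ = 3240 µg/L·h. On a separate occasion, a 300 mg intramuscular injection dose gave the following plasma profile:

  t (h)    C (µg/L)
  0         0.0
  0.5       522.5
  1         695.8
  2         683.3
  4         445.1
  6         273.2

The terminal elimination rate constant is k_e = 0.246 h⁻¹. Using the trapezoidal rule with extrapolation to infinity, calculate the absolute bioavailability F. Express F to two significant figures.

F = 0.84

Trapezoidal AUC_0→6 (intramuscular injection):
  [0→0.5]: (0.0+522.5)/2 × 0.5 = 130.625
  [0.5→1]: (522.5+695.8)/2 × 0.5 = 304.575
  [1→2]: (695.8+683.3)/2 × 1 = 689.55
  [2→4]: (683.3+445.1)/2 × 2 = 1128.4
  [4→6]: (445.1+273.2)/2 × 2 = 718.3
  Sum = 2971.45 µg/L·h
Tail: C_last/k_e = 273.2/0.246 = 1110.569
AUC_0→∞ (intramuscular injection) = 2971.45 + 1110.569 = 4082.019 µg/L·h
F = (AUC_ev/D_ev)/(AUC_iv/D_iv) = (4082.019/300)/(3240/200) = 13.60673/16.2 = 0.8399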